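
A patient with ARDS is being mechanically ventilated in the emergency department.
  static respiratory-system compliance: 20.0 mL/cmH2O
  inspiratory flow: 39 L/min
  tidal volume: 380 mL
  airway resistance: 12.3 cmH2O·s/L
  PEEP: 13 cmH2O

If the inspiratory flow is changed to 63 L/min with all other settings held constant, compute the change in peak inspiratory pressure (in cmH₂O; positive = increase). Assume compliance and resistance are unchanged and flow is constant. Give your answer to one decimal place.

4.9

Flow: 39 L/min ÷ 60 = 0.65 L/s.
New flow: 63 L/min ÷ 60 = 1.05 L/s.
PIP = Vt/C + R·V̇ + PEEP (constant-flow equation of motion).
Only the resistive term changes: ΔPIP = R × ΔV̇ = 12.3 × (1.05 − 0.65) = 12.3 × 0.4 = 4.92 cmH2O.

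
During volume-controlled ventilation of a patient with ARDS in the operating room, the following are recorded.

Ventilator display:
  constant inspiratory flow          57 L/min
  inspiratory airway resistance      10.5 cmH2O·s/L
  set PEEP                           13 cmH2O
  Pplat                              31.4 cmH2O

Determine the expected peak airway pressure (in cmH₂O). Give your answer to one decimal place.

41.4

Flow: 57 L/min ÷ 60 = 0.95 L/s.
PIP = Pplat + Raw × flow = 31.4 + 10.5 × 0.95 = 31.4 + 9.975 = 41.375 cmH2O.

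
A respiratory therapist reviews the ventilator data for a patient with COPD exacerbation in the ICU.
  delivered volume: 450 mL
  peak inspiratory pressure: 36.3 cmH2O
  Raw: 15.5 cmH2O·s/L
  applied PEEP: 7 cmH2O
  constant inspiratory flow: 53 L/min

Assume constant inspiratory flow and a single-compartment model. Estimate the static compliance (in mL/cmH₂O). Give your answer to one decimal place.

Flow: 53 L/min ÷ 60 = 0.8833 L/s.
Equation of motion (constant flow): PIP = Vt/C + R·V̇ + PEEP.
Vt/C = PIP − R·V̇ − PEEP = 36.3 − 15.5×0.8833 − 7 = 36.3 − 13.691 − 7 = 15.609 cmH2O.
C = Vt / 15.609 = 450 / 15.609 = 28.83 mL/cmH2O.

28.8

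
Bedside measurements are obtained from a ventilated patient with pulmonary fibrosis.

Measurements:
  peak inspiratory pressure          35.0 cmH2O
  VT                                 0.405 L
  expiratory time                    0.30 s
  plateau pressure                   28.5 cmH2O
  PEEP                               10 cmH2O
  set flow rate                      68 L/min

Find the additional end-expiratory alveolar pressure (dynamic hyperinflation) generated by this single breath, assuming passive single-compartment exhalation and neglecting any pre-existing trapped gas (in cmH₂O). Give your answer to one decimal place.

1.7

Flow: 68 L/min ÷ 60 = 1.1333 L/s.
R = (PIP − Pplat)/V̇ = (35.0 − 28.5) / 1.1333 = 6.5/1.1333 = 5.735 cmH2O·s/L.
C = Vt/(Pplat − PEEP) = 405.0 / (28.5 − 10) = 405.0/18.5 = 21.892 mL/cmH2O.
τ = R × C = 5.735 × 0.02189 L/cmH2O = 0.1255 s.
Fraction remaining = e^(−Te/τ) = e^(−0.30/0.1255) = 0.09159; trapped volume = 405.0 × 0.09159 = 37.094 mL.
Additional alveolar pressure from trapping ≈ V_trapped / C = 37.094 / 21.892 = 1.694 cmH2O.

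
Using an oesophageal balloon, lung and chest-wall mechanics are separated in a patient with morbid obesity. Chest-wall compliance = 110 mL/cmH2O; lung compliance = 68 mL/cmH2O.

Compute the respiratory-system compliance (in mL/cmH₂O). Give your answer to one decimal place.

42.0

Lung and chest wall are elastances in series: 1/Crs = 1/CL + 1/Ccw.
1/Crs = 1/68 + 1/110 = 0.0238.
Crs = 42.017 mL/cmH2O.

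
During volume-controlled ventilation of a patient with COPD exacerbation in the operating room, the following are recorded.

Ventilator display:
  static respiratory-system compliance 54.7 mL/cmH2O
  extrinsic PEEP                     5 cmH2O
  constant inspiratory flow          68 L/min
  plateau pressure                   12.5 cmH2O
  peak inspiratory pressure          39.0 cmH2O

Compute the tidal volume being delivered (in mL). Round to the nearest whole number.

Vt = Cstat × (Pplat − PEEP) = 54.7 × (12.5 − 5) = 54.7 × 7.5 = 410.25 mL.

410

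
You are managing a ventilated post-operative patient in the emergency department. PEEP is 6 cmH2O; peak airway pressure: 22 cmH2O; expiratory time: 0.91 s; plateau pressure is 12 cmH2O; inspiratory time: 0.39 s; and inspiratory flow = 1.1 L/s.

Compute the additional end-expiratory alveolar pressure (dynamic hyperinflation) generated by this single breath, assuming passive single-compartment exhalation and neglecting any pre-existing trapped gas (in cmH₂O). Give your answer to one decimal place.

1.5

Vt = flow × Ti = 1.1 L/s × 0.39 s × 1000 mL/L = 429.0 mL.
R = (PIP − Pplat)/V̇ = (22 − 12) / 1.1 = 10.0/1.1 = 9.091 cmH2O·s/L.
C = Vt/(Pplat − PEEP) = 429.0 / (12 − 6) = 429.0/6.0 = 71.5 mL/cmH2O.
τ = R × C = 9.091 × 0.0715 L/cmH2O = 0.65 s.
Fraction remaining = e^(−Te/τ) = e^(−0.91/0.65) = 0.2466; trapped volume = 429.0 × 0.2466 = 105.79 mL.
Additional alveolar pressure from trapping ≈ V_trapped / C = 105.79 / 71.5 = 1.48 cmH2O.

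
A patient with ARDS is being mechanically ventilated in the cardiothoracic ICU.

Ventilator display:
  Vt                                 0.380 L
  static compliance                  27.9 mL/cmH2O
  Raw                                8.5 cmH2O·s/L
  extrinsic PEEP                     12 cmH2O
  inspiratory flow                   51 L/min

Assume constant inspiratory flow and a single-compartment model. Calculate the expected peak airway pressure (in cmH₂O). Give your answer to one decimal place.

32.8

Flow: 51 L/min ÷ 60 = 0.85 L/s.
Equation of motion (constant flow): PIP = Vt/C + R·V̇ + PEEP.
PIP = 380/27.9 + 8.5×0.85 + 12 = 13.62 + 7.225 + 12 = 32.845 cmH2O.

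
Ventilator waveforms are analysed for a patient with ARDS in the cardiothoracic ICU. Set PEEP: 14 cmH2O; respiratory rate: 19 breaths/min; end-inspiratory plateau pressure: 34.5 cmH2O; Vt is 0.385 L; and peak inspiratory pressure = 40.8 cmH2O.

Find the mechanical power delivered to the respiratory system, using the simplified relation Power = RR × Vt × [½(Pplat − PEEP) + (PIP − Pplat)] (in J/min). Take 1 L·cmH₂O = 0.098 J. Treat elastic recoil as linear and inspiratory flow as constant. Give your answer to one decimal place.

11.9

Per-breath work = Vt × [½(Pplat−PEEP) + (PIP−Pplat)] = 0.385 × [0.5×20.5 + 6.3] = 0.385 × 16.55 = 6.372 L·cmH2O.
Power = 19 × 6.372 = 121.07 L·cmH2O/min.
× 0.098 J/(L·cmH2O) → 11.865 J/min.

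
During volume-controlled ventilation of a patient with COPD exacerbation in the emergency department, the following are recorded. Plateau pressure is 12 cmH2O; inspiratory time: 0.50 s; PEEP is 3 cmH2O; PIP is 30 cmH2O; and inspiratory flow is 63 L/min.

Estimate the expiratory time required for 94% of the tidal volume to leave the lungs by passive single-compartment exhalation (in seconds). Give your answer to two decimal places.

Flow: 63 L/min ÷ 60 = 1.05 L/s.
Vt = flow × Ti = 1.05 L/s × 0.50 s × 1000 mL/L = 525.0 mL.
R = (PIP − Pplat)/V̇ = (30 − 12) / 1.05 = 18.0/1.05 = 17.143 cmH2O·s/L.
C = Vt/(Pplat − PEEP) = 525.0 / (12 − 3) = 525.0/9.0 = 58.333 mL/cmH2O.
τ = R × C = 17.143 × 0.05833 L/cmH2O = 1.0 s.
t = −τ·ln(1 − 0.94) = −1.0·ln(0.06) = 2.813 s.

2.81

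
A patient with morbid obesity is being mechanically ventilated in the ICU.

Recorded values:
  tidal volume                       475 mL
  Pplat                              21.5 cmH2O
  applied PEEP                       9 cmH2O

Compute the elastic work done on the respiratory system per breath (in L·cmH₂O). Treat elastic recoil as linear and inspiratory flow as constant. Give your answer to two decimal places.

2.97

Elastic work ≈ ½ × (Pplat − PEEP) × Vt = 0.5 × (21.5 − 9) × 0.475 L = 0.5 × 12.5 × 0.475 = 2.969 L·cmH2O.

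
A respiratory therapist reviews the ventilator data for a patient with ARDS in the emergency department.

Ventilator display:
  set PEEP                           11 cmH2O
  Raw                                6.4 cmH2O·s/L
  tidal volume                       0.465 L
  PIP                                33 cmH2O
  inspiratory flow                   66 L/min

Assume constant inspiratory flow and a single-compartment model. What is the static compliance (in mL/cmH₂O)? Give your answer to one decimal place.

31.1

Flow: 66 L/min ÷ 60 = 1.1 L/s.
Equation of motion (constant flow): PIP = Vt/C + R·V̇ + PEEP.
Vt/C = PIP − R·V̇ − PEEP = 33 − 6.4×1.1 − 11 = 33 − 7.04 − 11 = 14.96 cmH2O.
C = Vt / 14.96 = 465 / 14.96 = 31.083 mL/cmH2O.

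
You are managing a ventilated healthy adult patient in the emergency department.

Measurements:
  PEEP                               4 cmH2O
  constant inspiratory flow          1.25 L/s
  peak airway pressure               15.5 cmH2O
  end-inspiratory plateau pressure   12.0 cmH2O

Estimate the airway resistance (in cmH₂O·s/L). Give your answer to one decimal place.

2.8

Raw = (PIP − Pplat) / flow = (15.5 − 12.0) / 1.25 = 3.5 / 1.25 = 2.8 cmH2O·s/L.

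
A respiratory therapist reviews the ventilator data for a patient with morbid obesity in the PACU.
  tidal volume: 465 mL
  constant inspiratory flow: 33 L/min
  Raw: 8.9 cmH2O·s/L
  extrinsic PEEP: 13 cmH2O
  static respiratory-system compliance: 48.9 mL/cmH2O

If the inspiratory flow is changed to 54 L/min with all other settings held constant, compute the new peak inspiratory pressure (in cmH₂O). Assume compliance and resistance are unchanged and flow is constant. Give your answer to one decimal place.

30.5

Flow: 33 L/min ÷ 60 = 0.55 L/s.
New flow: 54 L/min ÷ 60 = 0.9 L/s.
PIP = Vt/C + R·V̇ + PEEP (constant-flow equation of motion).
Only the resistive term changes: ΔPIP = R × ΔV̇ = 8.9 × (0.9 − 0.55) = 8.9 × 0.35 = 3.115 cmH2O.
Original PIP = 465/48.9 + 8.9×0.55 + 13 = 27.404 cmH2O; new PIP = 27.404 + (3.115) = 30.519 cmH2O.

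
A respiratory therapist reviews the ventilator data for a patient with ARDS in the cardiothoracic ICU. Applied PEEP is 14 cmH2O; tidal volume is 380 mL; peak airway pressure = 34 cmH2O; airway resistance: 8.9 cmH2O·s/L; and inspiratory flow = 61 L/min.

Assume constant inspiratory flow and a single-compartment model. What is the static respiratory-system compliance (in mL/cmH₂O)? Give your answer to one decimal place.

Flow: 61 L/min ÷ 60 = 1.0167 L/s.
Equation of motion (constant flow): PIP = Vt/C + R·V̇ + PEEP.
Vt/C = PIP − R·V̇ − PEEP = 34 − 8.9×1.0167 − 14 = 34 − 9.049 − 14 = 10.951 cmH2O.
C = Vt / 10.951 = 380 / 10.951 = 34.7 mL/cmH2O.

34.7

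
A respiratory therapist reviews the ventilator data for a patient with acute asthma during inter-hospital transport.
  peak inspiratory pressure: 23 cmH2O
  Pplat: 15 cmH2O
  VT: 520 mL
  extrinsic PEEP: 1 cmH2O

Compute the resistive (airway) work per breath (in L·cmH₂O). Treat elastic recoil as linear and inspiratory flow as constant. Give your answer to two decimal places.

With constant inspiratory flow the resistive pressure is constant at PIP − Pplat = 23 − 15 = 8.0 cmH2O, so resistive work = 8.0 × 0.520 = 4.16 L·cmH2O.

4.16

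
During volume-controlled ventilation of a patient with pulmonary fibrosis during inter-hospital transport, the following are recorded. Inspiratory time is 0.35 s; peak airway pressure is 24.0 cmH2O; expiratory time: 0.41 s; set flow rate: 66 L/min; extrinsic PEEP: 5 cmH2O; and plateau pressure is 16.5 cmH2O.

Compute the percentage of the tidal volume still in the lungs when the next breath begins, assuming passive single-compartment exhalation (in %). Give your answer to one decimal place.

Flow: 66 L/min ÷ 60 = 1.1 L/s.
Vt = flow × Ti = 1.1 L/s × 0.35 s × 1000 mL/L = 385.0 mL.
R = (PIP − Pplat)/V̇ = (24.0 − 16.5) / 1.1 = 7.5/1.1 = 6.818 cmH2O·s/L.
C = Vt/(Pplat − PEEP) = 385.0 / (16.5 − 5) = 385.0/11.5 = 33.478 mL/cmH2O.
τ = R × C = 6.818 × 0.03348 L/cmH2O = 0.2283 s.
Fraction remaining at end-expiration = e^(−Te/τ) = e^(−0.41/0.2283) = 0.166 → 16.6%.

16.6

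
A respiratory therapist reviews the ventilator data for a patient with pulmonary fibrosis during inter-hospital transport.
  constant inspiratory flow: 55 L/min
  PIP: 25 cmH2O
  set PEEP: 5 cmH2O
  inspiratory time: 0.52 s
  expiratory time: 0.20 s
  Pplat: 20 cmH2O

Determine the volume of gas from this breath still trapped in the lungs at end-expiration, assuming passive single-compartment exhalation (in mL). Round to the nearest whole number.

150

Flow: 55 L/min ÷ 60 = 0.9167 L/s.
Vt = flow × Ti = 0.9167 L/s × 0.52 s × 1000 mL/L = 476.68 mL.
R = (PIP − Pplat)/V̇ = (25 − 20) / 0.9167 = 5.0/0.9167 = 5.454 cmH2O·s/L.
C = Vt/(Pplat − PEEP) = 476.68 / (20 − 5) = 476.68/15.0 = 31.779 mL/cmH2O.
τ = R × C = 5.454 × 0.03178 L/cmH2O = 0.1733 s.
Fraction remaining = e^(−Te/τ) = e^(−0.20/0.1733) = 0.3154.
Trapped volume = 476.68 × 0.3154 = 150.34 mL.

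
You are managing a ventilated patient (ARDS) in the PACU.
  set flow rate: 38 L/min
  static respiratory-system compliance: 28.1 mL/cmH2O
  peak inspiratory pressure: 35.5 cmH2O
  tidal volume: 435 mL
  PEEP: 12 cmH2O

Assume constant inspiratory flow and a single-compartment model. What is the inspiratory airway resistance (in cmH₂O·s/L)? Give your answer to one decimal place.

Flow: 38 L/min ÷ 60 = 0.6333 L/s.
Equation of motion (constant flow): PIP = Vt/C + R·V̇ + PEEP.
R·V̇ = PIP − Vt/C − PEEP = 35.5 − 435/28.1 − 12 = 35.5 − 15.48 − 12 = 8.02 cmH2O.
R = 8.02 / 0.6333 = 12.664 cmH2O·s/L.

12.7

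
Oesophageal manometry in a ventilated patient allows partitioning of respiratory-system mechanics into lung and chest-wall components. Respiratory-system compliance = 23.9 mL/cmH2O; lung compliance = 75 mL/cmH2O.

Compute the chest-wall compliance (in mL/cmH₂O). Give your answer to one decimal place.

1/Ccw = 1/Crs − 1/CL.
1/Ccw = 1/23.9 − 1/75 = 0.02851.
Ccw = 35.075 mL/cmH2O.

35.1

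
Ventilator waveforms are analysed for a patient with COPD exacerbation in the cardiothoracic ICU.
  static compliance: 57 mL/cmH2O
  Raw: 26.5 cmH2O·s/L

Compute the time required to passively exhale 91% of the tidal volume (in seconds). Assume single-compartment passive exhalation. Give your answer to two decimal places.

τ = R × C = 26.5 × 57 mL/cmH2O = 26.5 × 0.057 L/cmH2O = 1.511 s.
Exhaled fraction f = 1 − e^(−t/τ) → t = −τ·ln(1 − f) = −1.511·ln(0.09) = 3.638 s.

3.64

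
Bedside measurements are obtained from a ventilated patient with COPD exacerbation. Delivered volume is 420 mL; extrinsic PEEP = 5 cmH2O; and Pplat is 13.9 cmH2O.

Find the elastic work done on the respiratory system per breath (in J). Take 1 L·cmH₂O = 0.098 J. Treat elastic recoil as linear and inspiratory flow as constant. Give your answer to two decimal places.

0.18

Elastic work ≈ ½ × (Pplat − PEEP) × Vt = 0.5 × (13.9 − 5) × 0.420 L = 0.5 × 8.9 × 0.420 = 1.869 L·cmH2O.
× 0.098 J/(L·cmH2O) → 0.1832 J.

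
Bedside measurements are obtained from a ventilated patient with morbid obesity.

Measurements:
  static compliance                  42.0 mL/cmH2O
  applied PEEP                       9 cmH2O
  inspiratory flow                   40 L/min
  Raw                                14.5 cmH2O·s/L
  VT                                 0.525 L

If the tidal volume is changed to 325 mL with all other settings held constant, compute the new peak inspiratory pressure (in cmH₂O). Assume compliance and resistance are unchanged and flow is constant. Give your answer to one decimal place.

26.4

Flow: 40 L/min ÷ 60 = 0.6667 L/s.
PIP = Vt/C + R·V̇ + PEEP (constant-flow equation of motion).
Only the elastic term changes: ΔPIP = ΔVt / C = (325 − 525) / 42.0 = -4.762 cmH2O.
Original PIP = 525/42.0 + 14.5×0.6667 + 9 = 31.167 cmH2O; new PIP = 31.167 + (-4.762) = 26.405 cmH2O.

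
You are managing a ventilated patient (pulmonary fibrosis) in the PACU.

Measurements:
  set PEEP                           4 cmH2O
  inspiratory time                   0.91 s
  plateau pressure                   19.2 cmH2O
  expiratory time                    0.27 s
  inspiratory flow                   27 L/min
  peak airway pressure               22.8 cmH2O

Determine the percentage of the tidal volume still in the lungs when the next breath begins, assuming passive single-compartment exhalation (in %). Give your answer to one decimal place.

Flow: 27 L/min ÷ 60 = 0.45 L/s.
Vt = flow × Ti = 0.45 L/s × 0.91 s × 1000 mL/L = 409.5 mL.
R = (PIP − Pplat)/V̇ = (22.8 − 19.2) / 0.45 = 3.6/0.45 = 8.0 cmH2O·s/L.
C = Vt/(Pplat − PEEP) = 409.5 / (19.2 − 4) = 409.5/15.2 = 26.941 mL/cmH2O.
τ = R × C = 8.0 × 0.02694 L/cmH2O = 0.2155 s.
Fraction remaining at end-expiration = e^(−Te/τ) = e^(−0.27/0.2155) = 0.2857 → 28.57%.

28.6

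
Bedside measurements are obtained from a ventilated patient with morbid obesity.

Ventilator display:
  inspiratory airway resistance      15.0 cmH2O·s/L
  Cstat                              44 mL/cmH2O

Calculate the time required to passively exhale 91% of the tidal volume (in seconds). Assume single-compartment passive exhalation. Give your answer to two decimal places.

1.59

τ = R × C = 15.0 × 44 mL/cmH2O = 15.0 × 0.044 L/cmH2O = 0.66 s.
Exhaled fraction f = 1 − e^(−t/τ) → t = −τ·ln(1 − f) = −0.66·ln(0.09) = 1.589 s.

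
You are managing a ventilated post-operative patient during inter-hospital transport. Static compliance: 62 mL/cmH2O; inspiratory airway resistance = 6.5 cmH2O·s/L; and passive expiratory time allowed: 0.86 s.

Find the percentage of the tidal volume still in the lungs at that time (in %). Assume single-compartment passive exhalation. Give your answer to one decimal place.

11.8

τ = R × C = 6.5 × 62 mL/cmH2O = 6.5 × 0.062 L/cmH2O = 0.403 s.
Passive exhalation: V(t)/V₀ = e^(−t/τ) = e^(−0.86/0.403) = 0.1184.
Fraction remaining = 0.1184 → 11.84%.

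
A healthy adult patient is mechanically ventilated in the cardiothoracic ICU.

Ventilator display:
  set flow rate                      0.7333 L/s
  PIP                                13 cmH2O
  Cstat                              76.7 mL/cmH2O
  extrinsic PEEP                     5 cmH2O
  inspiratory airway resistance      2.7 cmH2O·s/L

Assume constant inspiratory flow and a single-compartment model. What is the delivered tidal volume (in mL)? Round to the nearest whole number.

Equation of motion (constant flow): PIP = Vt/C + R·V̇ + PEEP.
Vt/C = PIP − R·V̇ − PEEP = 13 − 1.98 − 5 = 6.02 cmH2O.
Vt = C × 6.02 = 76.7 × 6.02 = 461.73 mL.

462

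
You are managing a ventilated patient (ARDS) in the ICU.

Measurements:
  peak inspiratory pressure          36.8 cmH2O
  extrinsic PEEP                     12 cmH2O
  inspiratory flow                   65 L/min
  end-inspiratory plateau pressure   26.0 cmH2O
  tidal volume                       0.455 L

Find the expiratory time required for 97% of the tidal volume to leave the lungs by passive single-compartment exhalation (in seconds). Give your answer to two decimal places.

1.14

Flow: 65 L/min ÷ 60 = 1.0833 L/s.
R = (PIP − Pplat)/V̇ = (36.8 − 26.0) / 1.0833 = 10.8/1.0833 = 9.97 cmH2O·s/L.
C = Vt/(Pplat − PEEP) = 455.0 / (26.0 − 12) = 455.0/14.0 = 32.5 mL/cmH2O.
τ = R × C = 9.97 × 0.0325 L/cmH2O = 0.324 s.
t = −τ·ln(1 − 0.97) = −0.324·ln(0.03) = 1.136 s.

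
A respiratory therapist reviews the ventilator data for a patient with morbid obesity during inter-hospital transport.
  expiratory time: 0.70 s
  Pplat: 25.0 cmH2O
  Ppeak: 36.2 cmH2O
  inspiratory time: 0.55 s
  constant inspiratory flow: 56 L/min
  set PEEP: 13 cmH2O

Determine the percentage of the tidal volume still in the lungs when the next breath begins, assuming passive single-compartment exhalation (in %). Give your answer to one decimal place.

Flow: 56 L/min ÷ 60 = 0.9333 L/s.
Vt = flow × Ti = 0.9333 L/s × 0.55 s × 1000 mL/L = 513.32 mL.
R = (PIP − Pplat)/V̇ = (36.2 − 25.0) / 0.9333 = 11.2/0.9333 = 12.0 cmH2O·s/L.
C = Vt/(Pplat − PEEP) = 513.32 / (25.0 − 13) = 513.32/12.0 = 42.777 mL/cmH2O.
τ = R × C = 12.0 × 0.04278 L/cmH2O = 0.5134 s.
Fraction remaining at end-expiration = e^(−Te/τ) = e^(−0.70/0.5134) = 0.2558 → 25.58%.

25.6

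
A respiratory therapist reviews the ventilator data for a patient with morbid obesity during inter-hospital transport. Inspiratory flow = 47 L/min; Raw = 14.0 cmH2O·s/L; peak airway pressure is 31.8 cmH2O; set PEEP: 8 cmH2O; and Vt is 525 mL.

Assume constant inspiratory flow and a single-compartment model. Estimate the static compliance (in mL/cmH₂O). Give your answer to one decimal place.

40.9

Flow: 47 L/min ÷ 60 = 0.7833 L/s.
Equation of motion (constant flow): PIP = Vt/C + R·V̇ + PEEP.
Vt/C = PIP − R·V̇ − PEEP = 31.8 − 14.0×0.7833 − 8 = 31.8 − 10.966 − 8 = 12.834 cmH2O.
C = Vt / 12.834 = 525 / 12.834 = 40.907 mL/cmH2O.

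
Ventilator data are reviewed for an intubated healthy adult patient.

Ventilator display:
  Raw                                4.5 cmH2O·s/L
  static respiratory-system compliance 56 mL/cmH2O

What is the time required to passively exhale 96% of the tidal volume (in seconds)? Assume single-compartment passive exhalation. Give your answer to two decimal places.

0.81

τ = R × C = 4.5 × 56 mL/cmH2O = 4.5 × 0.056 L/cmH2O = 0.252 s.
Exhaled fraction f = 1 − e^(−t/τ) → t = −τ·ln(1 − f) = −0.252·ln(0.04) = 0.8112 s.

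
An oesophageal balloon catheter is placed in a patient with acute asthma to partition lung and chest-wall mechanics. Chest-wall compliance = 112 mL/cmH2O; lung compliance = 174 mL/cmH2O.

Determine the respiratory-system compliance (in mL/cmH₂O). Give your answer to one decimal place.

68.1

Lung and chest wall are elastances in series: 1/Crs = 1/CL + 1/Ccw.
1/Crs = 1/174 + 1/112 = 0.01468.
Crs = 68.12 mL/cmH2O.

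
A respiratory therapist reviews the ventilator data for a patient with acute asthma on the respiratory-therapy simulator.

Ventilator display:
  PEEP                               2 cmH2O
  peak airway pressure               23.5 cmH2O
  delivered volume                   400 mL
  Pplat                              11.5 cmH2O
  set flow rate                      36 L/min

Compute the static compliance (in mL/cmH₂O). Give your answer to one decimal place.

Cstat = Vt / (Pplat − PEEP) = 400 / (11.5 − 2) = 400 / 9.5 = 42.105 mL/cmH2O.

42.1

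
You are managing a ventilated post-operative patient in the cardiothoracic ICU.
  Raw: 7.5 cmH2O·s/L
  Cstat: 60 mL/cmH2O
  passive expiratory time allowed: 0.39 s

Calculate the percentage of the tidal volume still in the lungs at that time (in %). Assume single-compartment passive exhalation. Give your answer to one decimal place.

τ = R × C = 7.5 × 60 mL/cmH2O = 7.5 × 0.060 L/cmH2O = 0.45 s.
Passive exhalation: V(t)/V₀ = e^(−t/τ) = e^(−0.39/0.45) = 0.4204.
Fraction remaining = 0.4204 → 42.04%.

42.0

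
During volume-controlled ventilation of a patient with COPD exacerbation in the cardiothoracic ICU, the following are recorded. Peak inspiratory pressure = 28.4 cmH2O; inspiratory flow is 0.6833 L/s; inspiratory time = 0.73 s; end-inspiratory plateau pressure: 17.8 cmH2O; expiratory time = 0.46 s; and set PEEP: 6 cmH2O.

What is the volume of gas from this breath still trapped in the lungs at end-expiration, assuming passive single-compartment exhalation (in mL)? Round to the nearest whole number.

247

Vt = flow × Ti = 0.6833 L/s × 0.73 s × 1000 mL/L = 498.81 mL.
R = (PIP − Pplat)/V̇ = (28.4 − 17.8) / 0.6833 = 10.6/0.6833 = 15.513 cmH2O·s/L.
C = Vt/(Pplat − PEEP) = 498.81 / (17.8 − 6) = 498.81/11.8 = 42.272 mL/cmH2O.
τ = R × C = 15.513 × 0.04227 L/cmH2O = 0.6557 s.
Fraction remaining = e^(−Te/τ) = e^(−0.46/0.6557) = 0.4958.
Trapped volume = 498.81 × 0.4958 = 247.31 mL.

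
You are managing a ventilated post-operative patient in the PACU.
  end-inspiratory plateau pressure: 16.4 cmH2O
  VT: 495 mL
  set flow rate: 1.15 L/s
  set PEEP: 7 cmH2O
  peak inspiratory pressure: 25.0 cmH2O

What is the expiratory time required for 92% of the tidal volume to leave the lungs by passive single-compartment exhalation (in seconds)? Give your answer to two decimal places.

0.99

R = (PIP − Pplat)/V̇ = (25.0 − 16.4) / 1.15 = 8.6/1.15 = 7.478 cmH2O·s/L.
C = Vt/(Pplat − PEEP) = 495.0 / (16.4 − 7) = 495.0/9.4 = 52.66 mL/cmH2O.
τ = R × C = 7.478 × 0.05266 L/cmH2O = 0.3938 s.
t = −τ·ln(1 − 0.92) = −0.3938·ln(0.08) = 0.9946 s.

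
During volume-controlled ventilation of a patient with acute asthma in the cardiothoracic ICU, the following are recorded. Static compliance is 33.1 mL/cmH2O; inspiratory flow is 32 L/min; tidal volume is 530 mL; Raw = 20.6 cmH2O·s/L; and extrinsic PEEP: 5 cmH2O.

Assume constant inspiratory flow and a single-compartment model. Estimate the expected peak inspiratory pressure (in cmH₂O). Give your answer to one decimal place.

32.0

Flow: 32 L/min ÷ 60 = 0.5333 L/s.
Equation of motion (constant flow): PIP = Vt/C + R·V̇ + PEEP.
PIP = 530/33.1 + 20.6×0.5333 + 5 = 16.012 + 10.986 + 5 = 31.998 cmH2O.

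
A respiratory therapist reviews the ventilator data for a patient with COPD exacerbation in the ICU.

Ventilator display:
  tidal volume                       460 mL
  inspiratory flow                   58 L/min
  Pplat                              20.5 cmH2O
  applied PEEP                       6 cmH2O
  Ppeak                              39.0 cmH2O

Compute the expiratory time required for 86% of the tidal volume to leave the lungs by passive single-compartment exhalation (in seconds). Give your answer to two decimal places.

Flow: 58 L/min ÷ 60 = 0.9667 L/s.
R = (PIP − Pplat)/V̇ = (39.0 − 20.5) / 0.9667 = 18.5/0.9667 = 19.137 cmH2O·s/L.
C = Vt/(Pplat − PEEP) = 460.0 / (20.5 − 6) = 460.0/14.5 = 31.724 mL/cmH2O.
τ = R × C = 19.137 × 0.03172 L/cmH2O = 0.607 s.
t = −τ·ln(1 − 0.86) = −0.607·ln(0.14) = 1.193 s.

1.19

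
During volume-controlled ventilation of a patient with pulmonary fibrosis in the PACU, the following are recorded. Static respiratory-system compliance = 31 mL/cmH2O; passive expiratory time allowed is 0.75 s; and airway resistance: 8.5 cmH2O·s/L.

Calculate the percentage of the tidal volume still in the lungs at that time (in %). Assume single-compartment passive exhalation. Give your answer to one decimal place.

5.8

τ = R × C = 8.5 × 31 mL/cmH2O = 8.5 × 0.031 L/cmH2O = 0.2635 s.
Passive exhalation: V(t)/V₀ = e^(−t/τ) = e^(−0.75/0.2635) = 0.05806.
Fraction remaining = 0.05806 → 5.806%.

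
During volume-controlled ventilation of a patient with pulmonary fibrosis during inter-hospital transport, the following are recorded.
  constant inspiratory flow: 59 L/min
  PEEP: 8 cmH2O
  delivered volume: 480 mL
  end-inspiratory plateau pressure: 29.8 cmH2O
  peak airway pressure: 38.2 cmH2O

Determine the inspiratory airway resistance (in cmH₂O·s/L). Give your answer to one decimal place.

Flow: 59 L/min ÷ 60 = 0.9833 L/s.
Raw = (PIP − Pplat) / flow = (38.2 − 29.8) / 0.9833 = 8.4 / 0.9833 = 8.543 cmH2O·s/L.

8.5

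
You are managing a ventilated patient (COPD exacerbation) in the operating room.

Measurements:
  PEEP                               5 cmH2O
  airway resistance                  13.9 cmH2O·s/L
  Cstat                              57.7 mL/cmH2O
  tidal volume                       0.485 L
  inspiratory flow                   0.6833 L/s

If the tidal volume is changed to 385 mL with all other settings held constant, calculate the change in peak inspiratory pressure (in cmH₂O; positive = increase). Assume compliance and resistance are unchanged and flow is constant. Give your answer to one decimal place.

-1.7

PIP = Vt/C + R·V̇ + PEEP (constant-flow equation of motion).
Only the elastic term changes: ΔPIP = ΔVt / C = (385 − 485) / 57.7 = -1.733 cmH2O.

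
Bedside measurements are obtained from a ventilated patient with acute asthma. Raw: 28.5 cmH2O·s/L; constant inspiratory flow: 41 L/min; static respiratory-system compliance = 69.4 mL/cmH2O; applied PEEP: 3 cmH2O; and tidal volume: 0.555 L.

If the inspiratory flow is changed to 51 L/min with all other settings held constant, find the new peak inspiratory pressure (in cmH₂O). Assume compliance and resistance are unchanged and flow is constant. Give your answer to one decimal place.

Flow: 41 L/min ÷ 60 = 0.6833 L/s.
New flow: 51 L/min ÷ 60 = 0.85 L/s.
PIP = Vt/C + R·V̇ + PEEP (constant-flow equation of motion).
Only the resistive term changes: ΔPIP = R × ΔV̇ = 28.5 × (0.85 − 0.6833) = 28.5 × 0.1667 = 4.751 cmH2O.
Original PIP = 555/69.4 + 28.5×0.6833 + 3 = 30.471 cmH2O; new PIP = 30.471 + (4.751) = 35.222 cmH2O.

35.2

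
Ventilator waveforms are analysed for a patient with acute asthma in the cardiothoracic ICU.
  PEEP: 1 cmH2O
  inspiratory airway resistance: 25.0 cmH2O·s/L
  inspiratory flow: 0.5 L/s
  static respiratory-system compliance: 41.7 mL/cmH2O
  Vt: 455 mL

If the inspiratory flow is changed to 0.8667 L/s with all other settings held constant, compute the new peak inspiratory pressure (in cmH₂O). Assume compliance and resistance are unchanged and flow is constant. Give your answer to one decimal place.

33.6

PIP = Vt/C + R·V̇ + PEEP (constant-flow equation of motion).
Only the resistive term changes: ΔPIP = R × ΔV̇ = 25.0 × (0.8667 − 0.5) = 25.0 × 0.3667 = 9.168 cmH2O.
Original PIP = 455/41.7 + 25.0×0.5 + 1 = 24.411 cmH2O; new PIP = 24.411 + (9.168) = 33.579 cmH2O.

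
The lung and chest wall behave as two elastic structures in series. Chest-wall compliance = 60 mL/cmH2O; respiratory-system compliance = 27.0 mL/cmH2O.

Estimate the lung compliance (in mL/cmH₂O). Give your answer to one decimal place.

49.1

1/CL = 1/Crs − 1/Ccw.
1/CL = 1/27.0 − 1/60 = 0.02037.
CL = 49.092 mL/cmH2O.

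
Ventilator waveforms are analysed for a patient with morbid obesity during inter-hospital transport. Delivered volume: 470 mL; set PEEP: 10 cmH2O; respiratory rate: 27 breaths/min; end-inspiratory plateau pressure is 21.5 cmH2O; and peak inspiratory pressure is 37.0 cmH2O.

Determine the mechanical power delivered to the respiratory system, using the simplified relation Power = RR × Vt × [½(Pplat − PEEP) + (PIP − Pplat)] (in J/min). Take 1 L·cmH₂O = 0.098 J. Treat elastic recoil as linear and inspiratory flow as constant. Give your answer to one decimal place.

Per-breath work = Vt × [½(Pplat−PEEP) + (PIP−Pplat)] = 0.470 × [0.5×11.5 + 15.5] = 0.470 × 21.25 = 9.988 L·cmH2O.
Power = 27 × 9.988 = 269.68 L·cmH2O/min.
× 0.098 J/(L·cmH2O) → 26.429 J/min.

26.4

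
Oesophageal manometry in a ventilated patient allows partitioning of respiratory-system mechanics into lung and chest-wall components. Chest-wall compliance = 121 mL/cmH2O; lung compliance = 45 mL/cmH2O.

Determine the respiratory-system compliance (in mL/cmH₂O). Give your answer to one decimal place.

Lung and chest wall are elastances in series: 1/Crs = 1/CL + 1/Ccw.
1/Crs = 1/45 + 1/121 = 0.03049.
Crs = 32.798 mL/cmH2O.

32.8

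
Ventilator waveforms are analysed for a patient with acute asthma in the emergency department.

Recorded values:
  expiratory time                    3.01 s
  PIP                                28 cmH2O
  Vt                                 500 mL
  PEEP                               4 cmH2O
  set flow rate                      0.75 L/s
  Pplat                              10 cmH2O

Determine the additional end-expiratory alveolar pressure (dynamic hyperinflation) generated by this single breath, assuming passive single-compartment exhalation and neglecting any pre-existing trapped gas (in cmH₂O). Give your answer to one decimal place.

R = (PIP − Pplat)/V̇ = (28 − 10) / 0.75 = 18.0/0.75 = 24.0 cmH2O·s/L.
C = Vt/(Pplat − PEEP) = 500.0 / (10 − 4) = 500.0/6.0 = 83.333 mL/cmH2O.
τ = R × C = 24.0 × 0.08333 L/cmH2O = 2.0 s.
Fraction remaining = e^(−Te/τ) = e^(−3.01/2.0) = 0.222; trapped volume = 500.0 × 0.222 = 111.0 mL.
Additional alveolar pressure from trapping ≈ V_trapped / C = 111.0 / 83.333 = 1.332 cmH2O.

1.3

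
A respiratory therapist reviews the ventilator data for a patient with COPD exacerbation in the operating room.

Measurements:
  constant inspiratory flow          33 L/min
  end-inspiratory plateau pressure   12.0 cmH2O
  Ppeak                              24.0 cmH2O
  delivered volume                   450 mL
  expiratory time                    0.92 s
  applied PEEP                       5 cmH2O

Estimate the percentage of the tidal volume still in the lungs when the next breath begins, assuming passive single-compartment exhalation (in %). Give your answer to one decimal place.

51.9

Flow: 33 L/min ÷ 60 = 0.55 L/s.
R = (PIP − Pplat)/V̇ = (24.0 − 12.0) / 0.55 = 12.0/0.55 = 21.818 cmH2O·s/L.
C = Vt/(Pplat − PEEP) = 450.0 / (12.0 − 5) = 450.0/7.0 = 64.286 mL/cmH2O.
τ = R × C = 21.818 × 0.06429 L/cmH2O = 1.403 s.
Fraction remaining at end-expiration = e^(−Te/τ) = e^(−0.92/1.403) = 0.5191 → 51.91%.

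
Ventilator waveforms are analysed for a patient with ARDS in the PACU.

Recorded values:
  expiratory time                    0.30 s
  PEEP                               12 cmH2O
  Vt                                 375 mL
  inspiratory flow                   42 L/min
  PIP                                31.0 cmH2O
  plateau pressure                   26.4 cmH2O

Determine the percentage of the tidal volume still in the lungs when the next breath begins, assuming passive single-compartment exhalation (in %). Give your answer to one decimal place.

17.3

Flow: 42 L/min ÷ 60 = 0.7 L/s.
R = (PIP − Pplat)/V̇ = (31.0 − 26.4) / 0.7 = 4.6/0.7 = 6.571 cmH2O·s/L.
C = Vt/(Pplat − PEEP) = 375.0 / (26.4 − 12) = 375.0/14.4 = 26.042 mL/cmH2O.
τ = R × C = 6.571 × 0.02604 L/cmH2O = 0.1711 s.
Fraction remaining at end-expiration = e^(−Te/τ) = e^(−0.30/0.1711) = 0.1732 → 17.32%.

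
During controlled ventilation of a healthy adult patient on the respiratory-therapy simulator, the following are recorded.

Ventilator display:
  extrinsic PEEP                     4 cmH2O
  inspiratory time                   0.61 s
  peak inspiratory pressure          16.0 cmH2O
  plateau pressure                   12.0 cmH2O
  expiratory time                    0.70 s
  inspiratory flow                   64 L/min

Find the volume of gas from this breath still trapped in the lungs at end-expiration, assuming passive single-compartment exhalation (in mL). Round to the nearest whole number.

66

Flow: 64 L/min ÷ 60 = 1.0667 L/s.
Vt = flow × Ti = 1.0667 L/s × 0.61 s × 1000 mL/L = 650.69 mL.
R = (PIP − Pplat)/V̇ = (16.0 − 12.0) / 1.0667 = 4.0/1.0667 = 3.75 cmH2O·s/L.
C = Vt/(Pplat − PEEP) = 650.69 / (12.0 − 4) = 650.69/8.0 = 81.336 mL/cmH2O.
τ = R × C = 3.75 × 0.08134 L/cmH2O = 0.305 s.
Fraction remaining = e^(−Te/τ) = e^(−0.70/0.305) = 0.1008.
Trapped volume = 650.69 × 0.1008 = 65.59 mL.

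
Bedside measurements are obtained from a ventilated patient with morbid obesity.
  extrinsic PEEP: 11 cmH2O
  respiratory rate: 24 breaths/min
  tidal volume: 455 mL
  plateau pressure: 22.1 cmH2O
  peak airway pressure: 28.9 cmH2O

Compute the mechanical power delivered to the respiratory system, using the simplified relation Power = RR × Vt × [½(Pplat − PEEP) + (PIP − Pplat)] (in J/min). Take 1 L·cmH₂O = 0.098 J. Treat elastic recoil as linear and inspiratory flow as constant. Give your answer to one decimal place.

13.2

Per-breath work = Vt × [½(Pplat−PEEP) + (PIP−Pplat)] = 0.455 × [0.5×11.1 + 6.8] = 0.455 × 12.35 = 5.619 L·cmH2O.
Power = 24 × 5.619 = 134.86 L·cmH2O/min.
× 0.098 J/(L·cmH2O) → 13.216 J/min.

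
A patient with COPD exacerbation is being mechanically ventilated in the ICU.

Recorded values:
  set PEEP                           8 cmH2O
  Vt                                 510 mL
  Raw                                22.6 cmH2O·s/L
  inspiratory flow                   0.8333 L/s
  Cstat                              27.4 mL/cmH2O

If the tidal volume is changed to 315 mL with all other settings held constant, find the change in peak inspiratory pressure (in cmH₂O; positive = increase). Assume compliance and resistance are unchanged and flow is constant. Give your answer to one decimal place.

-7.1

PIP = Vt/C + R·V̇ + PEEP (constant-flow equation of motion).
Only the elastic term changes: ΔPIP = ΔVt / C = (315 − 510) / 27.4 = -7.117 cmH2O.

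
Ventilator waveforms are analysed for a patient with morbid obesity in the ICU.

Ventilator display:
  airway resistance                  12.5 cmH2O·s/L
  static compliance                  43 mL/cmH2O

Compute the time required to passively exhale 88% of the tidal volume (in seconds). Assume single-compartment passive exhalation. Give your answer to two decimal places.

1.14

τ = R × C = 12.5 × 43 mL/cmH2O = 12.5 × 0.043 L/cmH2O = 0.5375 s.
Exhaled fraction f = 1 − e^(−t/τ) → t = −τ·ln(1 − f) = −0.5375·ln(0.12) = 1.14 s.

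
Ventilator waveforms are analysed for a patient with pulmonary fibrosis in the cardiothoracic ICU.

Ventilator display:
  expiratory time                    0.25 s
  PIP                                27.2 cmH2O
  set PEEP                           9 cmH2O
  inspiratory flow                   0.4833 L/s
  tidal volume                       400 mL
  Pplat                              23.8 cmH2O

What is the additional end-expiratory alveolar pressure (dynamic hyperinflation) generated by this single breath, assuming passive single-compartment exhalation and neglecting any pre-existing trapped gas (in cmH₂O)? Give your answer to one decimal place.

4.0

R = (PIP − Pplat)/V̇ = (27.2 − 23.8) / 0.4833 = 3.4/0.4833 = 7.035 cmH2O·s/L.
C = Vt/(Pplat − PEEP) = 400.0 / (23.8 − 9) = 400.0/14.8 = 27.027 mL/cmH2O.
τ = R × C = 7.035 × 0.02703 L/cmH2O = 0.1902 s.
Fraction remaining = e^(−Te/τ) = e^(−0.25/0.1902) = 0.2686; trapped volume = 400.0 × 0.2686 = 107.44 mL.
Additional alveolar pressure from trapping ≈ V_trapped / C = 107.44 / 27.027 = 3.975 cmH2O.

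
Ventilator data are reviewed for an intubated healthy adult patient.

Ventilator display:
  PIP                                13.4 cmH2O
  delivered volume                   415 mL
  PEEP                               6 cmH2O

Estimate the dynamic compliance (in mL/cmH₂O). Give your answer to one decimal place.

56.1

Dynamic compliance = Vt / (PIP − PEEP) = 415 / (13.4 − 6) = 415 / 7.4 = 56.081 mL/cmH2O.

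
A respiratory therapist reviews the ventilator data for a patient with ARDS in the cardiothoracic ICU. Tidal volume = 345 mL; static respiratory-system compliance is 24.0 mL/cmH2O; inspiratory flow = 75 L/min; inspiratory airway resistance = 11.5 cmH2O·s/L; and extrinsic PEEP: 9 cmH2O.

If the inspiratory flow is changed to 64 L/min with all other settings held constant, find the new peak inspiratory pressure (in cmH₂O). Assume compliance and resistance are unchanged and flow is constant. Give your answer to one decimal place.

35.6

Flow: 75 L/min ÷ 60 = 1.25 L/s.
New flow: 64 L/min ÷ 60 = 1.0667 L/s.
PIP = Vt/C + R·V̇ + PEEP (constant-flow equation of motion).
Only the resistive term changes: ΔPIP = R × ΔV̇ = 11.5 × (1.0667 − 1.25) = 11.5 × -0.1833 = -2.108 cmH2O.
Original PIP = 345/24.0 + 11.5×1.25 + 9 = 37.75 cmH2O; new PIP = 37.75 + (-2.108) = 35.642 cmH2O.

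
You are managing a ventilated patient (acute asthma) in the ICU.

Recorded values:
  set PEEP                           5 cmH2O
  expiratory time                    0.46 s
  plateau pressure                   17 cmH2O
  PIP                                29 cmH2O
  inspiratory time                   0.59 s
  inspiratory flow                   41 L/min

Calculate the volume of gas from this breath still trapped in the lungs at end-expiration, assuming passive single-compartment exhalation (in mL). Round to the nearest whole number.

Flow: 41 L/min ÷ 60 = 0.6833 L/s.
Vt = flow × Ti = 0.6833 L/s × 0.59 s × 1000 mL/L = 403.15 mL.
R = (PIP − Pplat)/V̇ = (29 − 17) / 0.6833 = 12.0/0.6833 = 17.562 cmH2O·s/L.
C = Vt/(Pplat − PEEP) = 403.15 / (17 − 5) = 403.15/12.0 = 33.596 mL/cmH2O.
τ = R × C = 17.562 × 0.0336 L/cmH2O = 0.5901 s.
Fraction remaining = e^(−Te/τ) = e^(−0.46/0.5901) = 0.4586.
Trapped volume = 403.15 × 0.4586 = 184.88 mL.

185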